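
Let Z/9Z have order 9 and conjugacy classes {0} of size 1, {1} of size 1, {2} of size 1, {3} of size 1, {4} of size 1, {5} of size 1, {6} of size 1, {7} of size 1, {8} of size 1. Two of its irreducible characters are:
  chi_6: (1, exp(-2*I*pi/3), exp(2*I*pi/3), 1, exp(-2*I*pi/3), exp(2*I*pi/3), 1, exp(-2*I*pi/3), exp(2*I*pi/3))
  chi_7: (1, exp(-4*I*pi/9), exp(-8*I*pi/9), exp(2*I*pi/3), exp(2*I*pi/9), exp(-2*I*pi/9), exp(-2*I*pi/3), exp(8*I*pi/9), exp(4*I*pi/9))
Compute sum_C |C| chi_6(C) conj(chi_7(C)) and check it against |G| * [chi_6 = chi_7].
Sum = 0; so <chi_6, chi_7> = 0 (distinct irreducibles are orthogonal).

Proof sketch: Compute term by term over conjugacy classes (|C| * chi_6(C) * conj(chi_7(C))):
  1*(1)*conj(1) + 1*(exp(-2*I*pi/3))*conj(exp(-4*I*pi/9)) + 1*(exp(2*I*pi/3))*conj(exp(-8*I*pi/9)) + 1*(1)*conj(exp(2*I*pi/3)) + 1*(exp(-2*I*pi/3))*conj(exp(2*I*pi/9)) + 1*(exp(2*I*pi/3))*conj(exp(-2*I*pi/9)) + 1*(1)*conj(exp(-2*I*pi/3)) + 1*(exp(-2*I*pi/3))*conj(exp(8*I*pi/9)) + 1*(exp(2*I*pi/3))*conj(exp(4*I*pi/9))
  = (1) + (exp(-2*I*pi/9)) + (exp(-4*I*pi/9)) + (exp(-2*I*pi/3)) + (exp(-8*I*pi/9)) + (exp(8*I*pi/9)) + (exp(2*I*pi/3)) + (exp(4*I*pi/9)) + (exp(2*I*pi/9))
  = 0.
(Exp terms are combined using exp(i*s)*conj(exp(i*t)) = exp(i*(s-t)), and sums of them are collapsed using the identity that for every m > 1 the m distinct m-th roots of unity sum to 0, e.g. 1 + exp(2*I*pi/3) + exp(-2*I*pi/3) = 0.)
Dividing by |G| = 9 gives 0/9 = 0, matching the row-orthogonality relation <chi_6, chi_7> = [chi_6 = chi_7].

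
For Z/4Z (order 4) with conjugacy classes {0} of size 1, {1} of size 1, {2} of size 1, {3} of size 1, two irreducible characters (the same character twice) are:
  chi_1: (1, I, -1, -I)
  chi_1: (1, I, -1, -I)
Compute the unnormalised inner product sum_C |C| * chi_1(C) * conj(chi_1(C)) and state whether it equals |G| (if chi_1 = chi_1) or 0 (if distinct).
Sum = 4 = |G| = 4; so <chi_1, chi_1> = 1 (norm-1 confirms irreducibility).

Compute term by term over conjugacy classes (|C| * chi_1(C) * conj(chi_1(C))):
  1*(1)*conj(1) + 1*(I)*conj(I) + 1*(-1)*conj(-1) + 1*(-I)*conj(-I)
  = (1) + (1) + (1) + (1)
  = 4.
(Exp terms are combined using exp(i*s)*conj(exp(i*t)) = exp(i*(s-t)), and sums of them are collapsed using the identity that for every m > 1 the m distinct m-th roots of unity sum to 0, e.g. 1 + exp(2*I*pi/3) + exp(-2*I*pi/3) = 0.)
Dividing by |G| = 4 gives 4/4 = 1, matching the row-orthogonality relation <chi_1, chi_1> = [chi_1 = chi_1].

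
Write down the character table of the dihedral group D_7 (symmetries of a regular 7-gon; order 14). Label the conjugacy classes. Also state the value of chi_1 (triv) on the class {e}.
Conjugacy classes: {e} of size 1, {r^1, r^6} of size 2, {r^2, r^5} of size 2, {r^3, r^4} of size 2, {s, sr, ..., sr^6} of size 7.
Character table:
  irrep \ class              {e} (size 1)  {r^1, r^6} (size 2)  {r^2, r^5} (size 2)  {r^3, r^4} (size 2)  {s, sr, ..., sr^6} (size 7)
  chi_1 (triv)               1             1                    1                    1                    1                          
  chi_2 (sign: r->1, s->-1)  1             1                    1                    1                    -1                         
  chi_3 (2d, j=1)            2             2*cos(2*pi/7)        -2*cos(3*pi/7)       -2*cos(pi/7)         0                          
  chi_4 (2d, j=2)            2             -2*cos(3*pi/7)       -2*cos(pi/7)         2*cos(2*pi/7)        0                          
  chi_5 (2d, j=3)            2             -2*cos(pi/7)         2*cos(2*pi/7)        -2*cos(3*pi/7)       0                          

Spot check: chi_1 (triv) on {e} = 1.

Justification: D_7 has order 2*7 = 14 with 5 conjugacy classes, hence 5 irreducibles. Sum of squared dims 1 + 1 + 4 + 4 + 4 = 14 = |G|. Linear characters come from the abelianisation; the 2-dimensional irreps have character r^k -> 2*cos(2*pi*j*k/7), reflections -> 0.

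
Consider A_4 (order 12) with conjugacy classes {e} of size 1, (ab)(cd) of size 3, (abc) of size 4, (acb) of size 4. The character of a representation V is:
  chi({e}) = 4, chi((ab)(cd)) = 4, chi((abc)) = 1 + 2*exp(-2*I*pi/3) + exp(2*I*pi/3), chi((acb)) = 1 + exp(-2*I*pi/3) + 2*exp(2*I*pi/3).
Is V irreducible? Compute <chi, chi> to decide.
Not irreducible (reducible): <chi, chi> = 6 > 1.

Working: <chi, chi> = (1/|G|) sum_C |C| * |chi(C)|^2 = (1/12)[1*|4|^2 + 3*|4|^2 + 4*|1 + 2*exp(-2*I*pi/3) + exp(2*I*pi/3)|^2 + 4*|1 + exp(-2*I*pi/3) + 2*exp(2*I*pi/3)|^2]
  = (1/12)[(16) + (48) + (4) + (4)] = 72/12 = 6.
(Exp terms are combined using exp(i*s)*conj(exp(i*t)) = exp(i*(s-t)), and sums of them are collapsed using the identity that for every m > 1 the m distinct m-th roots of unity sum to 0, e.g. 1 + exp(2*I*pi/3) + exp(-2*I*pi/3) = 0.)
A character is irreducible iff <chi, chi> = 1, so this representation is reducible.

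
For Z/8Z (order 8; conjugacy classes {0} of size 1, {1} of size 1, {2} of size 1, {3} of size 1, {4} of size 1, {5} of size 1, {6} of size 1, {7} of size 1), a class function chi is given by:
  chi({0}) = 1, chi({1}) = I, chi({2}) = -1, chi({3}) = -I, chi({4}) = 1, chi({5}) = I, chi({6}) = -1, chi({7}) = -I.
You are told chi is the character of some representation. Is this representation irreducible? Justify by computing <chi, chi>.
Irreducible: <chi, chi> = 1.

<chi, chi> = (1/|G|) sum_C |C| * |chi(C)|^2 = (1/8)[1*|1|^2 + 1*|I|^2 + 1*|-1|^2 + 1*|-I|^2 + 1*|1|^2 + 1*|I|^2 + 1*|-1|^2 + 1*|-I|^2]
  = (1/8)[(1) + (1) + (1) + (1) + (1) + (1) + (1) + (1)] = 8/8 = 1.
(Exp terms are combined using exp(i*s)*conj(exp(i*t)) = exp(i*(s-t)), and sums of them are collapsed using the identity that for every m > 1 the m distinct m-th roots of unity sum to 0, e.g. 1 + exp(2*I*pi/3) + exp(-2*I*pi/3) = 0.)
A character is irreducible iff <chi, chi> = 1, so this representation is irreducible.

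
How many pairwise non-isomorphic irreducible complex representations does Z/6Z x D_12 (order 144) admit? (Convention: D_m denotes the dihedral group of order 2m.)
54

Derivation: The number of irreducible complex representations of a finite group equals its number of conjugacy classes. For a direct product, #classes(G x H) = #classes(G) * #classes(H). Z/6Z has 6 classes (abelian), D_12 has 9 classes, so 6 * 9 = 54, so Z/6Z x D_12 (order 144) has exactly 54 irreducible complex representations.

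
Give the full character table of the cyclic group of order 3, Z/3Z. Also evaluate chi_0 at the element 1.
Character table of Z/3Z (irreps indexed chi_0,...,chi_2 with chi_k(m) = zeta_3^(k*m), zeta_3 = exp(2*pi*i/3)):
  irrep \ class  {0} (size 1)  {1} (size 1)    {2} (size 1)  
  chi_0          1             1               1             
  chi_1          1             exp(2*I*pi/3)   exp(-2*I*pi/3)
  chi_2          1             exp(-2*I*pi/3)  exp(2*I*pi/3) 

Spot check: chi_0(1) = zeta_3^(0*1) = zeta_3^0 = 1.

Why: Z/3Z is abelian, so all 3 irreducible complex representations are 1-dimensional. They are given by chi_k(m) = zeta_3^(k*m) for k = 0,...,2. Row orthogonality: sum_m chi_k(m) conj(chi_l(m)) = 3 * [k = l].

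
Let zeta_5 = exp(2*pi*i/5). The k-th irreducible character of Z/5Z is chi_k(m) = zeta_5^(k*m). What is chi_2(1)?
chi_2(1) = zeta_5^2 = exp(4*I*pi/5)

Working: chi_2(1) = zeta_5^(2*1) = zeta_5^2. Since zeta_5^5 = 1, this equals zeta_5^2 = exp(2*pi*i*2/5) = exp(4*I*pi/5).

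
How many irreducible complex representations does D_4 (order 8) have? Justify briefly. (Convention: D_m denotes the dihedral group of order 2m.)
5

Proof sketch: The number of irreducible complex representations of a finite group equals its number of conjugacy classes. D_4 has 5 conjugacy classes (n/2 + 3 for n even), so D_4 (order 8) has exactly 5 irreducible complex representations.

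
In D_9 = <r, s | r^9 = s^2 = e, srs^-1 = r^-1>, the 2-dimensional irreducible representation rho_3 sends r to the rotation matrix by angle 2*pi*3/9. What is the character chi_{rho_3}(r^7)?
chi_{rho_3}(r^7) = 2*cos(2*pi*3*7/9) = -1

Proof sketch: rho_3(r^7) is rotation by angle 2*pi*3*7/9, whose trace is 2*cos(2*pi*3*7/9) = -1.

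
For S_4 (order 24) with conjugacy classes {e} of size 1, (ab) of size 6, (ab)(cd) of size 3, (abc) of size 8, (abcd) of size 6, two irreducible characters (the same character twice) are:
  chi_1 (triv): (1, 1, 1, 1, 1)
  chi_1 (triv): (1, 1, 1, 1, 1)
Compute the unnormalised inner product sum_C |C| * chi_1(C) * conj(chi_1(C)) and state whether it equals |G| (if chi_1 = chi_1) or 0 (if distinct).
Sum = 24 = |G| = 24; so <chi_1, chi_1> = 1 (norm-1 confirms irreducibility).

Argument: Compute term by term over conjugacy classes (|C| * chi_1(C) * conj(chi_1(C))):
  1*(1)*conj(1) + 6*(1)*conj(1) + 3*(1)*conj(1) + 8*(1)*conj(1) + 6*(1)*conj(1)
  = (1) + (6) + (3) + (8) + (6)
  = 24.
Dividing by |G| = 24 gives 24/24 = 1, matching the row-orthogonality relation <chi_1, chi_1> = [chi_1 = chi_1].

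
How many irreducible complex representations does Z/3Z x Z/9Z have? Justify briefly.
27

Explanation: The number of irreducible complex representations of a finite group equals its number of conjugacy classes. Z/3Z x Z/9Z is abelian of order 27, so every element is its own conjugacy class: 27 classes, so Z/3Z x Z/9Z (order 27) has exactly 27 irreducible complex representations.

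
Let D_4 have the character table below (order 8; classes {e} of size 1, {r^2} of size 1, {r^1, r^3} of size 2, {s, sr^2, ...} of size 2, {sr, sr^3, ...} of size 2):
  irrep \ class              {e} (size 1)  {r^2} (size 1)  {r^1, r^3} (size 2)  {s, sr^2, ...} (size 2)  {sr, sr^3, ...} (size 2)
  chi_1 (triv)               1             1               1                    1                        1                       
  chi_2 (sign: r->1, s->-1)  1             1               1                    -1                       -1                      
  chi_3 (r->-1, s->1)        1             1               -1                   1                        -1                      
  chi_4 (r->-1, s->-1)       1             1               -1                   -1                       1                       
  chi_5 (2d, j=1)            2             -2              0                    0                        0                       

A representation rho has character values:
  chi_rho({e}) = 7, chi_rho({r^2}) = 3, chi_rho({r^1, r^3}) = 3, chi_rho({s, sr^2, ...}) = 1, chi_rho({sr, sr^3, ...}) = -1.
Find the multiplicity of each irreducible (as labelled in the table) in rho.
Multiplicities: chi_1: 2, chi_2: 2, chi_3: 1, chi_4: 0, chi_5: 1.

Use <chi_rho, chi> = (1/|G|) sum_C |C| * chi_rho(C) * conj(chi(C)) with |G| = 8 for each irreducible chi in the table:
  <chi_rho, chi_1> = (1/8)[1*(7)*conj(1) + 1*(3)*conj(1) + 2*(3)*conj(1) + 2*(1)*conj(1) + 2*(-1)*conj(1)]
      = (1/8)[(7) + (3) + (6) + (2) + (-2)] = 16/8 = 2
  <chi_rho, chi_2> = (1/8)[1*(7)*conj(1) + 1*(3)*conj(1) + 2*(3)*conj(1) + 2*(1)*conj(-1) + 2*(-1)*conj(-1)]
      = (1/8)[(7) + (3) + (6) + (-2) + (2)] = 16/8 = 2
  <chi_rho, chi_3> = (1/8)[1*(7)*conj(1) + 1*(3)*conj(1) + 2*(3)*conj(-1) + 2*(1)*conj(1) + 2*(-1)*conj(-1)]
      = (1/8)[(7) + (3) + (-6) + (2) + (2)] = 8/8 = 1
  <chi_rho, chi_4> = (1/8)[1*(7)*conj(1) + 1*(3)*conj(1) + 2*(3)*conj(-1) + 2*(1)*conj(-1) + 2*(-1)*conj(1)]
      = (1/8)[(7) + (3) + (-6) + (-2) + (-2)] = 0/8 = 0
  <chi_rho, chi_5> = (1/8)[1*(7)*conj(2) + 1*(3)*conj(-2) + 2*(3)*conj(0) + 2*(1)*conj(0) + 2*(-1)*conj(0)]
      = (1/8)[(14) + (-6) + (0) + (0) + (0)] = 8/8 = 1
Dimension check: dim(rho) = sum (mult * dim) = 2*1 + 2*1 + 1*1 + 0*1 + 1*2 = 7 = chi_rho(e) = 7.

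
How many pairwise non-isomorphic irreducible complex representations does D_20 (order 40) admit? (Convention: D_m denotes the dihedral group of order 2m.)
13

Details: The number of irreducible complex representations of a finite group equals its number of conjugacy classes. D_20 has 13 conjugacy classes (n/2 + 3 for n even), so D_20 (order 40) has exactly 13 irreducible complex representations.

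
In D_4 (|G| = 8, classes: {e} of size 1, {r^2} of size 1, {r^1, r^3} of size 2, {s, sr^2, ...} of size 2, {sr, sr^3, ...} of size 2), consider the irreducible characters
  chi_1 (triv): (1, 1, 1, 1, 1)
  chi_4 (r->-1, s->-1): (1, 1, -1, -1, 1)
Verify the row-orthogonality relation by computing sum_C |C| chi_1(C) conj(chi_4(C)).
Sum = 0; so <chi_1, chi_4> = 0 (distinct irreducibles are orthogonal).

Why: Compute term by term over conjugacy classes (|C| * chi_1(C) * conj(chi_4(C))):
  1*(1)*conj(1) + 1*(1)*conj(1) + 2*(1)*conj(-1) + 2*(1)*conj(-1) + 2*(1)*conj(1)
  = (1) + (1) + (-2) + (-2) + (2)
  = 0.
Dividing by |G| = 8 gives 0/8 = 0, matching the row-orthogonality relation <chi_1, chi_4> = [chi_1 = chi_4].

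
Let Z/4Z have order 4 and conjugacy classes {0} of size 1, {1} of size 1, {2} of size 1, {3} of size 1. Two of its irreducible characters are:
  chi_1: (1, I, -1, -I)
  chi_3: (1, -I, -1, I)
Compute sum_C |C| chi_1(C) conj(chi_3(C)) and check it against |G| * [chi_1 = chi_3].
Sum = 0; so <chi_1, chi_3> = 0 (distinct irreducibles are orthogonal).

Working: Compute term by term over conjugacy classes (|C| * chi_1(C) * conj(chi_3(C))):
  1*(1)*conj(1) + 1*(I)*conj(-I) + 1*(-1)*conj(-1) + 1*(-I)*conj(I)
  = (1) + (-1) + (1) + (-1)
  = 0.
(Exp terms are combined using exp(i*s)*conj(exp(i*t)) = exp(i*(s-t)), and sums of them are collapsed using the identity that for every m > 1 the m distinct m-th roots of unity sum to 0, e.g. 1 + exp(2*I*pi/3) + exp(-2*I*pi/3) = 0.)
Dividing by |G| = 4 gives 0/4 = 0, matching the row-orthogonality relation <chi_1, chi_3> = [chi_1 = chi_3].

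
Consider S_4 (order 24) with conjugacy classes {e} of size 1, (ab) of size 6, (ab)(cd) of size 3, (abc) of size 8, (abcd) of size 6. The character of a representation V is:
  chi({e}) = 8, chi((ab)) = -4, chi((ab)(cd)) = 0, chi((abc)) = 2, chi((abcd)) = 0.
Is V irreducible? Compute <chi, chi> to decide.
Not irreducible (reducible): <chi, chi> = 8 > 1.

Why: <chi, chi> = (1/|G|) sum_C |C| * |chi(C)|^2 = (1/24)[1*|8|^2 + 6*|-4|^2 + 3*|0|^2 + 8*|2|^2 + 6*|0|^2]
  = (1/24)[(64) + (96) + (0) + (32) + (0)] = 192/24 = 8.
A character is irreducible iff <chi, chi> = 1, so this representation is reducible.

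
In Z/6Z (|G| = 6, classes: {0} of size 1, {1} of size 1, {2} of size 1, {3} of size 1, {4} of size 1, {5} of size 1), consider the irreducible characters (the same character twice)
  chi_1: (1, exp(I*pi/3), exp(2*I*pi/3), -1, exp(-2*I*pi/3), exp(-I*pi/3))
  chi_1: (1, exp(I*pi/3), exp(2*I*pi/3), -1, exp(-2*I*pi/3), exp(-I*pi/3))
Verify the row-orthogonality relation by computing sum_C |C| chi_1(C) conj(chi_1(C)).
Sum = 6 = |G| = 6; so <chi_1, chi_1> = 1 (norm-1 confirms irreducibility).

Solution. Compute term by term over conjugacy classes (|C| * chi_1(C) * conj(chi_1(C))):
  1*(1)*conj(1) + 1*(exp(I*pi/3))*conj(exp(I*pi/3)) + 1*(exp(2*I*pi/3))*conj(exp(2*I*pi/3)) + 1*(-1)*conj(-1) + 1*(exp(-2*I*pi/3))*conj(exp(-2*I*pi/3)) + 1*(exp(-I*pi/3))*conj(exp(-I*pi/3))
  = (1) + (1) + (1) + (1) + (1) + (1)
  = 6.
(Exp terms are combined using exp(i*s)*conj(exp(i*t)) = exp(i*(s-t)), and sums of them are collapsed using the identity that for every m > 1 the m distinct m-th roots of unity sum to 0, e.g. 1 + exp(2*I*pi/3) + exp(-2*I*pi/3) = 0.)
Dividing by |G| = 6 gives 6/6 = 1, matching the row-orthogonality relation <chi_1, chi_1> = [chi_1 = chi_1].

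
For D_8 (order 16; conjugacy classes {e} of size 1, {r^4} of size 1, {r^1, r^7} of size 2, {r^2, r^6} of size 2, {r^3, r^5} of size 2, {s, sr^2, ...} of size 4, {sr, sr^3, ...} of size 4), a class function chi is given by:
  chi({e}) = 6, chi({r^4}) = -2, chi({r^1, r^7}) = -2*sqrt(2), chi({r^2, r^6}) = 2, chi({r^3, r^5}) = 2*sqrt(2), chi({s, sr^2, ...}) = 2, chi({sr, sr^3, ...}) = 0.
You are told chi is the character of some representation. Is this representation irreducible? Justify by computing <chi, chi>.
Not irreducible (reducible): <chi, chi> = 6 > 1.

Reasoning: <chi, chi> = (1/|G|) sum_C |C| * |chi(C)|^2 = (1/16)[1*|6|^2 + 1*|-2|^2 + 2*|-2*sqrt(2)|^2 + 2*|2|^2 + 2*|2*sqrt(2)|^2 + 4*|2|^2 + 4*|0|^2]
  = (1/16)[(36) + (4) + (16) + (8) + (16) + (16) + (0)] = 96/16 = 6.
A character is irreducible iff <chi, chi> = 1, so this representation is reducible.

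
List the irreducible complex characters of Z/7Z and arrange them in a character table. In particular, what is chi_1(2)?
Character table of Z/7Z (irreps indexed chi_0,...,chi_6 with chi_k(m) = zeta_7^(k*m), zeta_7 = exp(2*pi*i/7)):
  irrep \ class  {0} (size 1)  {1} (size 1)    {2} (size 1)    {3} (size 1)    {4} (size 1)    {5} (size 1)    {6} (size 1)  
  chi_0          1             1               1               1               1               1               1             
  chi_1          1             exp(2*I*pi/7)   exp(4*I*pi/7)   exp(6*I*pi/7)   exp(-6*I*pi/7)  exp(-4*I*pi/7)  exp(-2*I*pi/7)
  chi_2          1             exp(4*I*pi/7)   exp(-6*I*pi/7)  exp(-2*I*pi/7)  exp(2*I*pi/7)   exp(6*I*pi/7)   exp(-4*I*pi/7)
  chi_3          1             exp(6*I*pi/7)   exp(-2*I*pi/7)  exp(4*I*pi/7)   exp(-4*I*pi/7)  exp(2*I*pi/7)   exp(-6*I*pi/7)
  chi_4          1             exp(-6*I*pi/7)  exp(2*I*pi/7)   exp(-4*I*pi/7)  exp(4*I*pi/7)   exp(-2*I*pi/7)  exp(6*I*pi/7) 
  chi_5          1             exp(-4*I*pi/7)  exp(6*I*pi/7)   exp(2*I*pi/7)   exp(-2*I*pi/7)  exp(-6*I*pi/7)  exp(4*I*pi/7) 
  chi_6          1             exp(-2*I*pi/7)  exp(-4*I*pi/7)  exp(-6*I*pi/7)  exp(6*I*pi/7)   exp(4*I*pi/7)   exp(2*I*pi/7) 

Spot check: chi_1(2) = zeta_7^(1*2) = zeta_7^2 = exp(4*I*pi/7).

Why: Z/7Z is abelian, so all 7 irreducible complex representations are 1-dimensional. They are given by chi_k(m) = zeta_7^(k*m) for k = 0,...,6. Row orthogonality: sum_m chi_k(m) conj(chi_l(m)) = 7 * [k = l].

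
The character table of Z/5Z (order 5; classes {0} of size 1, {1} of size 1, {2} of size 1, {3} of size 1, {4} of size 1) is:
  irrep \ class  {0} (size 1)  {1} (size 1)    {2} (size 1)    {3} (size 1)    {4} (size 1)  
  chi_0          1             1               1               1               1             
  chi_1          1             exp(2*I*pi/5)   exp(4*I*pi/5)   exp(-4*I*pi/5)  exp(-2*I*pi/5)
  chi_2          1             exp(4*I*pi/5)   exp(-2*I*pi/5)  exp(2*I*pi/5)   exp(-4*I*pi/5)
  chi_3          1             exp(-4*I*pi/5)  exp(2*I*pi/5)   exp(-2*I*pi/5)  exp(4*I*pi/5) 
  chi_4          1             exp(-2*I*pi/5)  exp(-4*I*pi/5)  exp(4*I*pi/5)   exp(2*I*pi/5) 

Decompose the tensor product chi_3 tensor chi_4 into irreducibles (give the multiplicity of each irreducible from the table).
chi_3 tensor chi_4 = chi_2 (all other irreducibles have multiplicity 0).

Working: The character of a tensor product is the pointwise product (chi_3 * chi_4)(C) = chi_3(C) * chi_4(C):
  {0}: (1)*(1), {1}: (exp(-4*I*pi/5))*(exp(-2*I*pi/5)), {2}: (exp(2*I*pi/5))*(exp(-4*I*pi/5)), {3}: (exp(-2*I*pi/5))*(exp(4*I*pi/5)), {4}: (exp(4*I*pi/5))*(exp(2*I*pi/5))
so (chi_3 * chi_4) takes values
  {0} -> 1, {1} -> exp(4*I*pi/5), {2} -> exp(-2*I*pi/5), {3} -> exp(2*I*pi/5), {4} -> exp(-4*I*pi/5).
Now take the inner product of this character with each irreducible chi from the table, <chi_3*chi_4, chi> = (1/5) sum_C |C| (chi_3*chi_4)(C) conj(chi(C)):
  <chi_3*chi_4, chi_0> = (1/5)[1*(1)*conj(1) + 1*(exp(4*I*pi/5))*conj(1) + 1*(exp(-2*I*pi/5))*conj(1) + 1*(exp(2*I*pi/5))*conj(1) + 1*(exp(-4*I*pi/5))*conj(1)]
      = (1/5)[(1) + (exp(4*I*pi/5)) + (exp(-2*I*pi/5)) + (exp(2*I*pi/5)) + (exp(-4*I*pi/5))] = 0/5 = 0
  <chi_3*chi_4, chi_1> = (1/5)[1*(1)*conj(1) + 1*(exp(4*I*pi/5))*conj(exp(2*I*pi/5)) + 1*(exp(-2*I*pi/5))*conj(exp(4*I*pi/5)) + 1*(exp(2*I*pi/5))*conj(exp(-4*I*pi/5)) + 1*(exp(-4*I*pi/5))*conj(exp(-2*I*pi/5))]
      = (1/5)[(1) + (exp(2*I*pi/5)) + (exp(4*I*pi/5)) + (exp(-4*I*pi/5)) + (exp(-2*I*pi/5))] = 0/5 = 0
  <chi_3*chi_4, chi_2> = (1/5)[1*(1)*conj(1) + 1*(exp(4*I*pi/5))*conj(exp(4*I*pi/5)) + 1*(exp(-2*I*pi/5))*conj(exp(-2*I*pi/5)) + 1*(exp(2*I*pi/5))*conj(exp(2*I*pi/5)) + 1*(exp(-4*I*pi/5))*conj(exp(-4*I*pi/5))]
      = (1/5)[(1) + (1) + (1) + (1) + (1)] = 5/5 = 1
  <chi_3*chi_4, chi_3> = (1/5)[1*(1)*conj(1) + 1*(exp(4*I*pi/5))*conj(exp(-4*I*pi/5)) + 1*(exp(-2*I*pi/5))*conj(exp(2*I*pi/5)) + 1*(exp(2*I*pi/5))*conj(exp(-2*I*pi/5)) + 1*(exp(-4*I*pi/5))*conj(exp(4*I*pi/5))]
      = (1/5)[(1) + (exp(-2*I*pi/5)) + (exp(-4*I*pi/5)) + (exp(4*I*pi/5)) + (exp(2*I*pi/5))] = 0/5 = 0
  <chi_3*chi_4, chi_4> = (1/5)[1*(1)*conj(1) + 1*(exp(4*I*pi/5))*conj(exp(-2*I*pi/5)) + 1*(exp(-2*I*pi/5))*conj(exp(-4*I*pi/5)) + 1*(exp(2*I*pi/5))*conj(exp(4*I*pi/5)) + 1*(exp(-4*I*pi/5))*conj(exp(2*I*pi/5))]
      = (1/5)[(1) + (exp(-4*I*pi/5)) + (exp(2*I*pi/5)) + (exp(-2*I*pi/5)) + (exp(4*I*pi/5))] = 0/5 = 0
(Exp terms are combined using exp(i*s)*conj(exp(i*t)) = exp(i*(s-t)), and sums of them are collapsed using the identity that for every m > 1 the m distinct m-th roots of unity sum to 0, e.g. 1 + exp(2*I*pi/3) + exp(-2*I*pi/3) = 0.)
Hence the multiplicities are chi_2: 1. Dimension check: dim(chi_3)*dim(chi_4) = 1*1 = 1 and sum (mult * dim) = 1*1 = 1.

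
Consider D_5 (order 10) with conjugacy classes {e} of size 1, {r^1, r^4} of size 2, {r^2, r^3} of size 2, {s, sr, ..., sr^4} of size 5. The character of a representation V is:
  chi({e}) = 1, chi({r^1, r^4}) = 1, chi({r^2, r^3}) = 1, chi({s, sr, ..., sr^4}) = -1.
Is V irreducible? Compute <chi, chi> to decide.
Irreducible: <chi, chi> = 1.

Working: <chi, chi> = (1/|G|) sum_C |C| * |chi(C)|^2 = (1/10)[1*|1|^2 + 2*|1|^2 + 2*|1|^2 + 5*|-1|^2]
  = (1/10)[(1) + (2) + (2) + (5)] = 10/10 = 1.
A character is irreducible iff <chi, chi> = 1, so this representation is irreducible.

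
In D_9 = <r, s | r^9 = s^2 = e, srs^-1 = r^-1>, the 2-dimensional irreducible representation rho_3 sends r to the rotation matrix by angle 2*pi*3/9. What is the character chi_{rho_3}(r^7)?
chi_{rho_3}(r^7) = 2*cos(2*pi*3*7/9) = -1

Argument: rho_3(r^7) is rotation by angle 2*pi*3*7/9, whose trace is 2*cos(2*pi*3*7/9) = -1.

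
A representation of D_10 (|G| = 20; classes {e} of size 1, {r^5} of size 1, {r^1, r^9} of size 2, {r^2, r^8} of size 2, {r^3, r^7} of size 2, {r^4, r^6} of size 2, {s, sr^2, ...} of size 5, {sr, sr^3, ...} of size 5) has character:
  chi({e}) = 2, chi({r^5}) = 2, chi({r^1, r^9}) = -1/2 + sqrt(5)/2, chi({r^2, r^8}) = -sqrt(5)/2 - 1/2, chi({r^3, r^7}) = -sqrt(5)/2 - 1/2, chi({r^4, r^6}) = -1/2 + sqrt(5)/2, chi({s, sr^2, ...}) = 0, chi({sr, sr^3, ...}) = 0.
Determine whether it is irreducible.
Irreducible: <chi, chi> = 1.

<chi, chi> = (1/|G|) sum_C |C| * |chi(C)|^2 = (1/20)[1*|2|^2 + 1*|2|^2 + 2*|-1/2 + sqrt(5)/2|^2 + 2*|-sqrt(5)/2 - 1/2|^2 + 2*|-sqrt(5)/2 - 1/2|^2 + 2*|-1/2 + sqrt(5)/2|^2 + 5*|0|^2 + 5*|0|^2]
  = (1/20)[(4) + (4) + (3 - sqrt(5)) + (sqrt(5) + 3) + (sqrt(5) + 3) + (3 - sqrt(5)) + (0) + (0)] = 20/20 = 1.
A character is irreducible iff <chi, chi> = 1, so this representation is irreducible.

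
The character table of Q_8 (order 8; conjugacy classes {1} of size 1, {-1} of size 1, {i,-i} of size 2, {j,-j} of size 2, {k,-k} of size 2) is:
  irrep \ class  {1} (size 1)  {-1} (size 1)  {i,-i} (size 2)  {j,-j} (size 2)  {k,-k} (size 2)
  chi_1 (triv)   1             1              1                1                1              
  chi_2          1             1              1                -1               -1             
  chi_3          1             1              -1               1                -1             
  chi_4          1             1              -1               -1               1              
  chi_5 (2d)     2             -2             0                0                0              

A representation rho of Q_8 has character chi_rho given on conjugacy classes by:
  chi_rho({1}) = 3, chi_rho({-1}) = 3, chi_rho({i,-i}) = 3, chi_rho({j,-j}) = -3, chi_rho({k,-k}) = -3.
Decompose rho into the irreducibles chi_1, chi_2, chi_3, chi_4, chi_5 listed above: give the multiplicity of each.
Multiplicities: chi_1: 0, chi_2: 3, chi_3: 0, chi_4: 0, chi_5: 0.

Reasoning: Use <chi_rho, chi> = (1/|G|) sum_C |C| * chi_rho(C) * conj(chi(C)) with |G| = 8 for each irreducible chi in the table:
  <chi_rho, chi_1> = (1/8)[1*(3)*conj(1) + 1*(3)*conj(1) + 2*(3)*conj(1) + 2*(-3)*conj(1) + 2*(-3)*conj(1)]
      = (1/8)[(3) + (3) + (6) + (-6) + (-6)] = 0/8 = 0
  <chi_rho, chi_2> = (1/8)[1*(3)*conj(1) + 1*(3)*conj(1) + 2*(3)*conj(1) + 2*(-3)*conj(-1) + 2*(-3)*conj(-1)]
      = (1/8)[(3) + (3) + (6) + (6) + (6)] = 24/8 = 3
  <chi_rho, chi_3> = (1/8)[1*(3)*conj(1) + 1*(3)*conj(1) + 2*(3)*conj(-1) + 2*(-3)*conj(1) + 2*(-3)*conj(-1)]
      = (1/8)[(3) + (3) + (-6) + (-6) + (6)] = 0/8 = 0
  <chi_rho, chi_4> = (1/8)[1*(3)*conj(1) + 1*(3)*conj(1) + 2*(3)*conj(-1) + 2*(-3)*conj(-1) + 2*(-3)*conj(1)]
      = (1/8)[(3) + (3) + (-6) + (6) + (-6)] = 0/8 = 0
  <chi_rho, chi_5> = (1/8)[1*(3)*conj(2) + 1*(3)*conj(-2) + 2*(3)*conj(0) + 2*(-3)*conj(0) + 2*(-3)*conj(0)]
      = (1/8)[(6) + (-6) + (0) + (0) + (0)] = 0/8 = 0
Dimension check: dim(rho) = sum (mult * dim) = 0*1 + 3*1 + 0*1 + 0*1 + 0*2 = 3 = chi_rho(e) = 3.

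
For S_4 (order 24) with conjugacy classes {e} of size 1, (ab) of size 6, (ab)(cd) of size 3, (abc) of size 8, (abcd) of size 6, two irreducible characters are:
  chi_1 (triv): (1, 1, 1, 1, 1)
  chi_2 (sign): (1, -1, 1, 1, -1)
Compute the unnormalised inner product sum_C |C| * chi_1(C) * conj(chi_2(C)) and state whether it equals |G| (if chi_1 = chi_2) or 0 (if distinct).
Sum = 0; so <chi_1, chi_2> = 0 (distinct irreducibles are orthogonal).

Compute term by term over conjugacy classes (|C| * chi_1(C) * conj(chi_2(C))):
  1*(1)*conj(1) + 6*(1)*conj(-1) + 3*(1)*conj(1) + 8*(1)*conj(1) + 6*(1)*conj(-1)
  = (1) + (-6) + (3) + (8) + (-6)
  = 0.
Dividing by |G| = 24 gives 0/24 = 0, matching the row-orthogonality relation <chi_1, chi_2> = [chi_1 = chi_2].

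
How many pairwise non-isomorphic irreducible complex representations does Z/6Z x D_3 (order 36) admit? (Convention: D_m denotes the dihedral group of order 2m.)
18

Justification: The number of irreducible complex representations of a finite group equals its number of conjugacy classes. For a direct product, #classes(G x H) = #classes(G) * #classes(H). Z/6Z has 6 classes (abelian), D_3 has 3 classes, so 6 * 3 = 18, so Z/6Z x D_3 (order 36) has exactly 18 irreducible complex representations.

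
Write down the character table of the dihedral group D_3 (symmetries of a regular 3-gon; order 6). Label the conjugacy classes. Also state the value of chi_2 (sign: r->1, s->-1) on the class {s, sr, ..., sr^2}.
Conjugacy classes: {e} of size 1, {r^1, r^2} of size 2, {s, sr, ..., sr^2} of size 3.
Character table:
  irrep \ class              {e} (size 1)  {r^1, r^2} (size 2)  {s, sr, ..., sr^2} (size 3)
  chi_1 (triv)               1             1                    1                          
  chi_2 (sign: r->1, s->-1)  1             1                    -1                         
  chi_3 (2d, j=1)            2             -1                   0                          

Spot check: chi_2 (sign: r->1, s->-1) on {s, sr, ..., sr^2} = -1.

Derivation: D_3 has order 2*3 = 6 with 3 conjugacy classes, hence 3 irreducibles. Sum of squared dims 1 + 1 + 4 = 6 = |G|. Linear characters come from the abelianisation; the 2-dimensional irreps have character r^k -> 2*cos(2*pi*j*k/3), reflections -> 0.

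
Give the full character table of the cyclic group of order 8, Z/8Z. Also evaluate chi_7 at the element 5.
Character table of Z/8Z (irreps indexed chi_0,...,chi_7 with chi_k(m) = zeta_8^(k*m), zeta_8 = exp(2*pi*i/8)):
  irrep \ class  {0} (size 1)  {1} (size 1)    {2} (size 1)  {3} (size 1)    {4} (size 1)  {5} (size 1)    {6} (size 1)  {7} (size 1)  
  chi_0          1             1               1             1               1             1               1             1             
  chi_1          1             exp(I*pi/4)     I             exp(3*I*pi/4)   -1            exp(-3*I*pi/4)  -I            exp(-I*pi/4)  
  chi_2          1             I               -1            -I              1             I               -1            -I            
  chi_3          1             exp(3*I*pi/4)   -I            exp(I*pi/4)     -1            exp(-I*pi/4)    I             exp(-3*I*pi/4)
  chi_4          1             -1              1             -1              1             -1              1             -1            
  chi_5          1             exp(-3*I*pi/4)  I             exp(-I*pi/4)    -1            exp(I*pi/4)     -I            exp(3*I*pi/4) 
  chi_6          1             -I              -1            I               1             -I              -1            I             
  chi_7          1             exp(-I*pi/4)    -I            exp(-3*I*pi/4)  -1            exp(3*I*pi/4)   I             exp(I*pi/4)   

Spot check: chi_7(5) = zeta_8^(7*5) = zeta_8^35 = exp(3*I*pi/4).

Reasoning: Z/8Z is abelian, so all 8 irreducible complex representations are 1-dimensional. They are given by chi_k(m) = zeta_8^(k*m) for k = 0,...,7. Row orthogonality: sum_m chi_k(m) conj(chi_l(m)) = 8 * [k = l].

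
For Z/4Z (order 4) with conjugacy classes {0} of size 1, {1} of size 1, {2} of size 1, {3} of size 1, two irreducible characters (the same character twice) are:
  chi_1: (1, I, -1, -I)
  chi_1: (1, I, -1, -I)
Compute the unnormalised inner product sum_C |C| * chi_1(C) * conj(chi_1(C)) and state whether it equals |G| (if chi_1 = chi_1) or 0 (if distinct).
Sum = 4 = |G| = 4; so <chi_1, chi_1> = 1 (norm-1 confirms irreducibility).

Explanation: Compute term by term over conjugacy classes (|C| * chi_1(C) * conj(chi_1(C))):
  1*(1)*conj(1) + 1*(I)*conj(I) + 1*(-1)*conj(-1) + 1*(-I)*conj(-I)
  = (1) + (1) + (1) + (1)
  = 4.
(Exp terms are combined using exp(i*s)*conj(exp(i*t)) = exp(i*(s-t)), and sums of them are collapsed using the identity that for every m > 1 the m distinct m-th roots of unity sum to 0, e.g. 1 + exp(2*I*pi/3) + exp(-2*I*pi/3) = 0.)
Dividing by |G| = 4 gives 4/4 = 1, matching the row-orthogonality relation <chi_1, chi_1> = [chi_1 = chi_1].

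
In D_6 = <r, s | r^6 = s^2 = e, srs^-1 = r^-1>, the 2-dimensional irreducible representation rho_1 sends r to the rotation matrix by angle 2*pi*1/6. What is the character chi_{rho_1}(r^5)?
chi_{rho_1}(r^5) = 2*cos(2*pi*1*5/6) = 1

Working: rho_1(r^5) is rotation by angle 2*pi*1*5/6, whose trace is 2*cos(2*pi*1*5/6) = 1.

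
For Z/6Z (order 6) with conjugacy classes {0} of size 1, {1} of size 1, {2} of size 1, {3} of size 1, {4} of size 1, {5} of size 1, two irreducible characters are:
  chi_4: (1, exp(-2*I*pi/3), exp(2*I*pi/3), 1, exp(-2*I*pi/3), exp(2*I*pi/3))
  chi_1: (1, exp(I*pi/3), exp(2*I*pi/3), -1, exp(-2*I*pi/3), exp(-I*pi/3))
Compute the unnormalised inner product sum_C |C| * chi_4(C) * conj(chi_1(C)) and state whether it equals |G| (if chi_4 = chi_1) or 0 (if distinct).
Sum = 0; so <chi_4, chi_1> = 0 (distinct irreducibles are orthogonal).

Compute term by term over conjugacy classes (|C| * chi_4(C) * conj(chi_1(C))):
  1*(1)*conj(1) + 1*(exp(-2*I*pi/3))*conj(exp(I*pi/3)) + 1*(exp(2*I*pi/3))*conj(exp(2*I*pi/3)) + 1*(1)*conj(-1) + 1*(exp(-2*I*pi/3))*conj(exp(-2*I*pi/3)) + 1*(exp(2*I*pi/3))*conj(exp(-I*pi/3))
  = (1) + (-1) + (1) + (-1) + (1) + (-1)
  = 0.
(Exp terms are combined using exp(i*s)*conj(exp(i*t)) = exp(i*(s-t)), and sums of them are collapsed using the identity that for every m > 1 the m distinct m-th roots of unity sum to 0, e.g. 1 + exp(2*I*pi/3) + exp(-2*I*pi/3) = 0.)
Dividing by |G| = 6 gives 0/6 = 0, matching the row-orthogonality relation <chi_4, chi_1> = [chi_4 = chi_1].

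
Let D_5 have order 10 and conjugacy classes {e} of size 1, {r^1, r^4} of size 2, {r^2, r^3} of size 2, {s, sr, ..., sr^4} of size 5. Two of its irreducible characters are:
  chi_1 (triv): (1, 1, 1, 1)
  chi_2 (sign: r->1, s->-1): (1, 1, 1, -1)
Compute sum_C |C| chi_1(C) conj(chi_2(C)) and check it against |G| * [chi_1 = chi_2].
Sum = 0; so <chi_1, chi_2> = 0 (distinct irreducibles are orthogonal).

Proof sketch: Compute term by term over conjugacy classes (|C| * chi_1(C) * conj(chi_2(C))):
  1*(1)*conj(1) + 2*(1)*conj(1) + 2*(1)*conj(1) + 5*(1)*conj(-1)
  = (1) + (2) + (2) + (-5)
  = 0.
Dividing by |G| = 10 gives 0/10 = 0, matching the row-orthogonality relation <chi_1, chi_2> = [chi_1 = chi_2].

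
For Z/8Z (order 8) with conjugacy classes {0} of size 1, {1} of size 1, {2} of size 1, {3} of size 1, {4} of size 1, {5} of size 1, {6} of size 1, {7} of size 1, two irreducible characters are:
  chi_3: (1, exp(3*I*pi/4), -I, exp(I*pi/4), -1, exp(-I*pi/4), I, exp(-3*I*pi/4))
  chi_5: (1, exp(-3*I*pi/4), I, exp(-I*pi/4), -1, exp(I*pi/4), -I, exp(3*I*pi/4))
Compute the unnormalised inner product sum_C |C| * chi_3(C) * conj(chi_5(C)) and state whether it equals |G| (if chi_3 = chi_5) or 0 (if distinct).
Sum = 0; so <chi_3, chi_5> = 0 (distinct irreducibles are orthogonal).

Solution. Compute term by term over conjugacy classes (|C| * chi_3(C) * conj(chi_5(C))):
  1*(1)*conj(1) + 1*(exp(3*I*pi/4))*conj(exp(-3*I*pi/4)) + 1*(-I)*conj(I) + 1*(exp(I*pi/4))*conj(exp(-I*pi/4)) + 1*(-1)*conj(-1) + 1*(exp(-I*pi/4))*conj(exp(I*pi/4)) + 1*(I)*conj(-I) + 1*(exp(-3*I*pi/4))*conj(exp(3*I*pi/4))
  = (1) + (-I) + (-1) + (I) + (1) + (-I) + (-1) + (I)
  = 0.
(Exp terms are combined using exp(i*s)*conj(exp(i*t)) = exp(i*(s-t)), and sums of them are collapsed using the identity that for every m > 1 the m distinct m-th roots of unity sum to 0, e.g. 1 + exp(2*I*pi/3) + exp(-2*I*pi/3) = 0.)
Dividing by |G| = 8 gives 0/8 = 0, matching the row-orthogonality relation <chi_3, chi_5> = [chi_3 = chi_5].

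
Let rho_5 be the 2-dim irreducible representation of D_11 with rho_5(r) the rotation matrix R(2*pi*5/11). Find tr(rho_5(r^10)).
chi_{rho_5}(r^10) = 2*cos(2*pi*5*10/11) = -2*cos(pi/11)

Working: rho_5(r^10) is rotation by angle 2*pi*5*10/11, whose trace is 2*cos(2*pi*5*10/11) = -2*cos(pi/11).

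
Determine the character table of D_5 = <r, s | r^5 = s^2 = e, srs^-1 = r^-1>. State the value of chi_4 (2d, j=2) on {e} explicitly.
Conjugacy classes: {e} of size 1, {r^1, r^4} of size 2, {r^2, r^3} of size 2, {s, sr, ..., sr^4} of size 5.
Character table:
  irrep \ class              {e} (size 1)  {r^1, r^4} (size 2)  {r^2, r^3} (size 2)  {s, sr, ..., sr^4} (size 5)
  chi_1 (triv)               1             1                    1                    1                          
  chi_2 (sign: r->1, s->-1)  1             1                    1                    -1                         
  chi_3 (2d, j=1)            2             -1/2 + sqrt(5)/2     -sqrt(5)/2 - 1/2     0                          
  chi_4 (2d, j=2)            2             -sqrt(5)/2 - 1/2     -1/2 + sqrt(5)/2     0                          

Spot check: chi_4 (2d, j=2) on {e} = 2.

Argument: D_5 has order 2*5 = 10 with 4 conjugacy classes, hence 4 irreducibles. Sum of squared dims 1 + 1 + 4 + 4 = 10 = |G|. Linear characters come from the abelianisation; the 2-dimensional irreps have character r^k -> 2*cos(2*pi*j*k/5), reflections -> 0.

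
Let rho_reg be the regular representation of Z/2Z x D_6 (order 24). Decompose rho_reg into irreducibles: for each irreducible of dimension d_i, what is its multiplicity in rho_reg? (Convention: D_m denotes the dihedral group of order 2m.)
Each irreducible V_i of dimension d_i appears with multiplicity d_i, i.e. rho_reg = (direct sum over all irreducibles V_i) d_i V_i. The irreducible dimensions for Z/2Z x D_6 are 1, 1, 1, 1, 1, 1, 1, 1, 2, 2, 2, 2: 8 irreducibles of dimension 1, each with multiplicity 1; 4 irreducibles of dimension 2, each with multiplicity 2. Total dimension 8*1*1 + 4*2*2 = 24 = |G|.

Why: General theorem: in the regular representation of a finite group G, each irreducible appears with multiplicity equal to its dimension. Check: dim(rho_reg) = sum d_i^2 = 1 + 1 + 1 + 1 + 1 + 1 + 1 + 1 + 4 + 4 + 4 + 4 = 24 = |G|.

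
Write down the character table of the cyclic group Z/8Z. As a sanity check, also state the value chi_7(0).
Character table of Z/8Z (irreps indexed chi_0,...,chi_7 with chi_k(m) = zeta_8^(k*m), zeta_8 = exp(2*pi*i/8)):
  irrep \ class  {0} (size 1)  {1} (size 1)    {2} (size 1)  {3} (size 1)    {4} (size 1)  {5} (size 1)    {6} (size 1)  {7} (size 1)  
  chi_0          1             1               1             1               1             1               1             1             
  chi_1          1             exp(I*pi/4)     I             exp(3*I*pi/4)   -1            exp(-3*I*pi/4)  -I            exp(-I*pi/4)  
  chi_2          1             I               -1            -I              1             I               -1            -I            
  chi_3          1             exp(3*I*pi/4)   -I            exp(I*pi/4)     -1            exp(-I*pi/4)    I             exp(-3*I*pi/4)
  chi_4          1             -1              1             -1              1             -1              1             -1            
  chi_5          1             exp(-3*I*pi/4)  I             exp(-I*pi/4)    -1            exp(I*pi/4)     -I            exp(3*I*pi/4) 
  chi_6          1             -I              -1            I               1             -I              -1            I             
  chi_7          1             exp(-I*pi/4)    -I            exp(-3*I*pi/4)  -1            exp(3*I*pi/4)   I             exp(I*pi/4)   

Spot check: chi_7(0) = zeta_8^(7*0) = zeta_8^0 = 1.

Why: Z/8Z is abelian, so all 8 irreducible complex representations are 1-dimensional. They are given by chi_k(m) = zeta_8^(k*m) for k = 0,...,7. Row orthogonality: sum_m chi_k(m) conj(chi_l(m)) = 8 * [k = l].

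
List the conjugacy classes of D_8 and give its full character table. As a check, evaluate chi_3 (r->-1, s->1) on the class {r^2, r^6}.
Conjugacy classes: {e} of size 1, {r^4} of size 1, {r^1, r^7} of size 2, {r^2, r^6} of size 2, {r^3, r^5} of size 2, {s, sr^2, ...} of size 4, {sr, sr^3, ...} of size 4.
Character table:
  irrep \ class              {e} (size 1)  {r^4} (size 1)  {r^1, r^7} (size 2)  {r^2, r^6} (size 2)  {r^3, r^5} (size 2)  {s, sr^2, ...} (size 4)  {sr, sr^3, ...} (size 4)
  chi_1 (triv)               1             1               1                    1                    1                    1                        1                       
  chi_2 (sign: r->1, s->-1)  1             1               1                    1                    1                    -1                       -1                      
  chi_3 (r->-1, s->1)        1             1               -1                   1                    -1                   1                        -1                      
  chi_4 (r->-1, s->-1)       1             1               -1                   1                    -1                   -1                       1                       
  chi_5 (2d, j=1)            2             -2              sqrt(2)              0                    -sqrt(2)             0                        0                       
  chi_6 (2d, j=2)            2             2               0                    -2                   0                    0                        0                       
  chi_7 (2d, j=3)            2             -2              -sqrt(2)             0                    sqrt(2)              0                        0                       

Spot check: chi_3 (r->-1, s->1) on {r^2, r^6} = 1.

Why: D_8 has order 2*8 = 16 with 7 conjugacy classes, hence 7 irreducibles. Sum of squared dims 1 + 1 + 1 + 1 + 4 + 4 + 4 = 16 = |G|. Linear characters come from the abelianisation; the 2-dimensional irreps have character r^k -> 2*cos(2*pi*j*k/8), reflections -> 0.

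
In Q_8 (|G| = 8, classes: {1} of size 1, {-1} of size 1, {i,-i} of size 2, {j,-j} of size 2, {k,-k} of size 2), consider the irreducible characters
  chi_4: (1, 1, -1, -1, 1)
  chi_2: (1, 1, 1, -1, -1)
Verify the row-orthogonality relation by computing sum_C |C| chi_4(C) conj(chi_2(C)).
Sum = 0; so <chi_4, chi_2> = 0 (distinct irreducibles are orthogonal).

Solution. Compute term by term over conjugacy classes (|C| * chi_4(C) * conj(chi_2(C))):
  1*(1)*conj(1) + 1*(1)*conj(1) + 2*(-1)*conj(1) + 2*(-1)*conj(-1) + 2*(1)*conj(-1)
  = (1) + (1) + (-2) + (2) + (-2)
  = 0.
Dividing by |G| = 8 gives 0/8 = 0, matching the row-orthogonality relation <chi_4, chi_2> = [chi_4 = chi_2].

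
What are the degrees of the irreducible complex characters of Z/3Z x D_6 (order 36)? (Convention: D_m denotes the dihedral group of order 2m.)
Dimensions: 1, 1, 1, 1, 1, 1, 1, 1, 1, 1, 1, 1, 2, 2, 2, 2, 2, 2

Why: There are 18 irreducibles (= number of conjugacy classes). Their dimensions d_i satisfy sum d_i^2 = |G| = 36: 1 + 1 + 1 + 1 + 1 + 1 + 1 + 1 + 1 + 1 + 1 + 1 + 4 + 4 + 4 + 4 + 4 + 4 = 36. (For the product with Z/3Z: each of the 3 1-dim characters of Z/3Z tensors with each irrep of D_6, giving 3 copies of each D_6-dimension.)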